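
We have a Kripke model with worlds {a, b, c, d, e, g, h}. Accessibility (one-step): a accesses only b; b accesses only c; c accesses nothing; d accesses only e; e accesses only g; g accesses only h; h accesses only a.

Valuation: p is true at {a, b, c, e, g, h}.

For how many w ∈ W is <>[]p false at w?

a: successors {b}; []p there: b:T. ✓
b: successors {c}; []p there: c:T. ✓
c: no successors, so <>[]p fails. ✗
d: successors {e}; []p there: e:T. ✓
e: successors {g}; []p there: g:T. ✓
g: successors {h}; []p there: h:T. ✓
h: successors {a}; []p there: a:T. ✓
Satisfying worlds: {a, b, d, e, g, h}.
So <>[]p fails at the other 1 world.

1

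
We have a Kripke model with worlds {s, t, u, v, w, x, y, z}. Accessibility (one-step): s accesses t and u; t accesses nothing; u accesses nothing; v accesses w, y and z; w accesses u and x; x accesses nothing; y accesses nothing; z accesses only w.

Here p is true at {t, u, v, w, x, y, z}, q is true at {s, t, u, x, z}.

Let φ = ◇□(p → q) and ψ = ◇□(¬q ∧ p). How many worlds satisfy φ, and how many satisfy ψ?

For ◇□(p → q):
s: successors {t, u}; □(p → q) there: t:T, u:T. ✓
t: no successors, so ◇□(p → q) fails. ✗
u: no successors, so ◇□(p → q) fails. ✗
v: successors {w, y, z}; □(p → q) there: w:T, y:T, z:F. ✓
w: successors {u, x}; □(p → q) there: u:T, x:T. ✓
x: no successors, so ◇□(p → q) fails. ✗
y: no successors, so ◇□(p → q) fails. ✗
z: successors {w}; □(p → q) there: w:T. ✓
— 4 worlds.
For ◇□(¬q ∧ p):
s: successors {t, u}; □(¬q ∧ p) there: t:T, u:T. ✓
t: no successors, so ◇□(¬q ∧ p) fails. ✗
u: no successors, so ◇□(¬q ∧ p) fails. ✗
v: successors {w, y, z}; □(¬q ∧ p) there: w:F, y:T, z:T. ✓
w: successors {u, x}; □(¬q ∧ p) there: u:T, x:T. ✓
x: no successors, so ◇□(¬q ∧ p) fails. ✗
y: no successors, so ◇□(¬q ∧ p) fails. ✗
z: successors {w}; □(¬q ∧ p) there: w:F. ✗
— 3 worlds.

4 and 3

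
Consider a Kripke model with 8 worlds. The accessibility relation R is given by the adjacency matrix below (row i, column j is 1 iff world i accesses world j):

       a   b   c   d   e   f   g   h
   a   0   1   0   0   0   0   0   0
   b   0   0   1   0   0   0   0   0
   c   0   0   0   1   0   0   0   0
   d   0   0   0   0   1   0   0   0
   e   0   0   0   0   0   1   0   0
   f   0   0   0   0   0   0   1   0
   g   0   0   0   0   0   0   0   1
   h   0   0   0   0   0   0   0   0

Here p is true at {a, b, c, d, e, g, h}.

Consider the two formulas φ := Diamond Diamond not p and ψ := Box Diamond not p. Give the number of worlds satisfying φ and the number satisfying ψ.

1 and 2

For Diamond Diamond not p:
a: successors {b}; Diamond not p there: b:F. ✗
b: successors {c}; Diamond not p there: c:F. ✗
c: successors {d}; Diamond not p there: d:F. ✗
d: successors {e}; Diamond not p there: e:T. ✓
e: successors {f}; Diamond not p there: f:F. ✗
f: successors {g}; Diamond not p there: g:F. ✗
g: successors {h}; Diamond not p there: h:F. ✗
h: no successors, so Diamond Diamond not p fails. ✗
— 1 world.
For Box Diamond not p:
a: successors {b}; Diamond not p there: b:F. ✗
b: successors {c}; Diamond not p there: c:F. ✗
c: successors {d}; Diamond not p there: d:F. ✗
d: successors {e}; Diamond not p there: e:T. ✓
e: successors {f}; Diamond not p there: f:F. ✗
f: successors {g}; Diamond not p there: g:F. ✗
g: successors {h}; Diamond not p there: h:F. ✗
h: no successors, so Box Diamond not p holds vacuously. ✓
— 2 worlds.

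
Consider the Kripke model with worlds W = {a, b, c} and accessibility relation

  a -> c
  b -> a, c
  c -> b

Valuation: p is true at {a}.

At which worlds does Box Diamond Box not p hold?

{c}

a: successors {c}; Diamond Box not p there: c:F. ✗
b: successors {a, c}; Diamond Box not p there: a:T, c:F. ✗
c: successors {b}; Diamond Box not p there: b:T. ✓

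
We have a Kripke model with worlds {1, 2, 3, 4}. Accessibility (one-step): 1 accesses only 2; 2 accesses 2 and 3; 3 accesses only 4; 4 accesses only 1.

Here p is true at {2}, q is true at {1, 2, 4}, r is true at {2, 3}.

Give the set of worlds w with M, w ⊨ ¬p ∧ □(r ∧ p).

1: ¬p is T, □(r ∧ p) is T. ✓
2: ¬p is F, □(r ∧ p) is F. ✗
3: ¬p is T, □(r ∧ p) is F. ✗
4: ¬p is T, □(r ∧ p) is F. ✗

{1}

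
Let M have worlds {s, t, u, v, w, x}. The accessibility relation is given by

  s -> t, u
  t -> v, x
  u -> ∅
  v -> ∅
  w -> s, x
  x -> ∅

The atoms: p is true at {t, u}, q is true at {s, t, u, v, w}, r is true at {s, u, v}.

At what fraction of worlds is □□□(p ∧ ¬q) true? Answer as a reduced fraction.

s: successors {t, u}; □□(p ∧ ¬q) there: t:T, u:T. ✓
t: successors {v, x}; □□(p ∧ ¬q) there: v:T, x:T. ✓
u: no successors, so □□□(p ∧ ¬q) holds vacuously. ✓
v: no successors, so □□□(p ∧ ¬q) holds vacuously. ✓
w: successors {s, x}; □□(p ∧ ¬q) there: s:F, x:T. ✗
x: no successors, so □□□(p ∧ ¬q) holds vacuously. ✓
That's 5 of 6 worlds, so 5/6.

5/6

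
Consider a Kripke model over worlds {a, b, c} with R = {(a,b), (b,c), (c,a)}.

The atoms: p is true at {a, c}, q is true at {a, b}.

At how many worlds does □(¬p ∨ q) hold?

a: successors {b}; ¬p ∨ q there: b:T. ✓
b: successors {c}; ¬p ∨ q there: c:F. ✗
c: successors {a}; ¬p ∨ q there: a:T. ✓
Satisfying worlds: {a, c}.

2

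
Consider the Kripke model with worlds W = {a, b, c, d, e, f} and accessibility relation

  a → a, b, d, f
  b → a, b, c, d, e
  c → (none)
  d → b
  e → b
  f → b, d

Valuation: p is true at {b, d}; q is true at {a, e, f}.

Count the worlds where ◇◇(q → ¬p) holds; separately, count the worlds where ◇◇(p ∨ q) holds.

For ◇◇(q → ¬p):
a: successors {a, b, d, f}; ◇(q → ¬p) there: a:T, b:T, d:T, f:T. ✓
b: successors {a, b, c, d, e}; ◇(q → ¬p) there: a:T, b:T, c:F, d:T, e:T. ✓
c: no successors, so ◇◇(q → ¬p) fails. ✗
d: successors {b}; ◇(q → ¬p) there: b:T. ✓
e: successors {b}; ◇(q → ¬p) there: b:T. ✓
f: successors {b, d}; ◇(q → ¬p) there: b:T, d:T. ✓
— 5 worlds.
For ◇◇(p ∨ q):
a: successors {a, b, d, f}; ◇(p ∨ q) there: a:T, b:T, d:T, f:T. ✓
b: successors {a, b, c, d, e}; ◇(p ∨ q) there: a:T, b:T, c:F, d:T, e:T. ✓
c: no successors, so ◇◇(p ∨ q) fails. ✗
d: successors {b}; ◇(p ∨ q) there: b:T. ✓
e: successors {b}; ◇(p ∨ q) there: b:T. ✓
f: successors {b, d}; ◇(p ∨ q) there: b:T, d:T. ✓
— 5 worlds.

5 and 5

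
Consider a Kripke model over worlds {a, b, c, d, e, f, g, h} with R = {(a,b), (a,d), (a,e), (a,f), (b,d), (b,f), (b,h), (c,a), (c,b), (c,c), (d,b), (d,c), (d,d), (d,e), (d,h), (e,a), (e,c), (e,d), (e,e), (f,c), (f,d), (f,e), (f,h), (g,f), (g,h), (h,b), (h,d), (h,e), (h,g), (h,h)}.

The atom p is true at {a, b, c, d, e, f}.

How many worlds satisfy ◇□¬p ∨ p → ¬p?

a: ◇□¬p ∨ p is T, ¬p is F. ✗
b: ◇□¬p ∨ p is T, ¬p is F. ✗
c: ◇□¬p ∨ p is T, ¬p is F. ✗
d: ◇□¬p ∨ p is T, ¬p is F. ✗
e: ◇□¬p ∨ p is T, ¬p is F. ✗
f: ◇□¬p ∨ p is T, ¬p is F. ✗
g: ◇□¬p ∨ p is F, ¬p is T. ✓
h: ◇□¬p ∨ p is F, ¬p is T. ✓
Satisfying worlds: {g, h}.

2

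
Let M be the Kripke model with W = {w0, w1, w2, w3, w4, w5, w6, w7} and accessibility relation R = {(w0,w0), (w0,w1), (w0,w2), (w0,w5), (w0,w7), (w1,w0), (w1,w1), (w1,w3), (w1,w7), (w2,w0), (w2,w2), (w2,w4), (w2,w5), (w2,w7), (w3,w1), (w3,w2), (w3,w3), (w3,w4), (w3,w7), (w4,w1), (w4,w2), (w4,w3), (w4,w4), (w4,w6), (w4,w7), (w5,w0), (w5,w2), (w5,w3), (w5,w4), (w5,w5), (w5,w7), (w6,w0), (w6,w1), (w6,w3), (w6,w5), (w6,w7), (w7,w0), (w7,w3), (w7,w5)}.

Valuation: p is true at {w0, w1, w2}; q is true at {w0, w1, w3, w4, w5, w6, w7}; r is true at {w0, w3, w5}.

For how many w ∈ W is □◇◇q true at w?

w0: successors {w0, w1, w2, w5, w7}; ◇◇q there: w0:T, w1:T, w2:T, w5:T, w7:T. ✓
w1: successors {w0, w1, w3, w7}; ◇◇q there: w0:T, w1:T, w3:T, w7:T. ✓
w2: successors {w0, w2, w4, w5, w7}; ◇◇q there: w0:T, w2:T, w4:T, w5:T, w7:T. ✓
w3: successors {w1, w2, w3, w4, w7}; ◇◇q there: w1:T, w2:T, w3:T, w4:T, w7:T. ✓
w4: successors {w1, w2, w3, w4, w6, w7}; ◇◇q there: w1:T, w2:T, w3:T, w4:T, w6:T, w7:T. ✓
w5: successors {w0, w2, w3, w4, w5, w7}; ◇◇q there: w0:T, w2:T, w3:T, w4:T, w5:T, w7:T. ✓
w6: successors {w0, w1, w3, w5, w7}; ◇◇q there: w0:T, w1:T, w3:T, w5:T, w7:T. ✓
w7: successors {w0, w3, w5}; ◇◇q there: w0:T, w3:T, w5:T. ✓
Satisfying worlds: {w0, w1, w2, w3, w4, w5, w6, w7}.

8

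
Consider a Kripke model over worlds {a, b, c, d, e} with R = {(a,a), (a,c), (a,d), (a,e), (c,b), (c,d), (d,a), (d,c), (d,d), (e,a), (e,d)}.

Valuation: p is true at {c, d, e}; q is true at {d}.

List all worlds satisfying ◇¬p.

a: successors {a, c, d, e}; ¬p there: a:T, c:F, d:F, e:F. ✓
b: no successors, so ◇¬p fails. ✗
c: successors {b, d}; ¬p there: b:T, d:F. ✓
d: successors {a, c, d}; ¬p there: a:T, c:F, d:F. ✓
e: successors {a, d}; ¬p there: a:T, d:F. ✓

{a, c, d, e}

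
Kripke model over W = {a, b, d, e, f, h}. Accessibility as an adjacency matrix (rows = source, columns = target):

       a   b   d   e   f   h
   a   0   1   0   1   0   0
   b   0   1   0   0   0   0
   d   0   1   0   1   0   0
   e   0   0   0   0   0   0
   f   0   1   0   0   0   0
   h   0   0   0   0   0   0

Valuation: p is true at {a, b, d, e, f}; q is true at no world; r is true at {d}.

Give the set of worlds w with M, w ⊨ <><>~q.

{a, b, d, f}

a: successors {b, e}; <>~q there: b:T, e:F. ✓
b: successors {b}; <>~q there: b:T. ✓
d: successors {b, e}; <>~q there: b:T, e:F. ✓
e: no successors, so <><>~q fails. ✗
f: successors {b}; <>~q there: b:T. ✓
h: no successors, so <><>~q fails. ✗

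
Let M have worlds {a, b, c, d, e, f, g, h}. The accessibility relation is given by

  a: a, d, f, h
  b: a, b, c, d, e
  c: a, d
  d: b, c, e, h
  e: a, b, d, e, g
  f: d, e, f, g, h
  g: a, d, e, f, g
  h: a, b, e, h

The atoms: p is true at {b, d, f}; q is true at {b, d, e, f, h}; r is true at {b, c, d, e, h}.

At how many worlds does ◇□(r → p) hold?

2

a: successors {a, d, f, h}; □(r → p) there: a:F, d:F, f:F, h:F. ✗
b: successors {a, b, c, d, e}; □(r → p) there: a:F, b:F, c:T, d:F, e:F. ✓
c: successors {a, d}; □(r → p) there: a:F, d:F. ✗
d: successors {b, c, e, h}; □(r → p) there: b:F, c:T, e:F, h:F. ✓
e: successors {a, b, d, e, g}; □(r → p) there: a:F, b:F, d:F, e:F, g:F. ✗
f: successors {d, e, f, g, h}; □(r → p) there: d:F, e:F, f:F, g:F, h:F. ✗
g: successors {a, d, e, f, g}; □(r → p) there: a:F, d:F, e:F, f:F, g:F. ✗
h: successors {a, b, e, h}; □(r → p) there: a:F, b:F, e:F, h:F. ✗
Satisfying worlds: {b, d}.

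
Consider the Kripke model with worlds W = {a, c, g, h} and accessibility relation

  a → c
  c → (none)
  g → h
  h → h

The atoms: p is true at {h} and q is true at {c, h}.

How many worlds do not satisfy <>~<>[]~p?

a: successors {c}; ~<>[]~p there: c:T. ✓
c: no successors, so <>~<>[]~p fails. ✗
g: successors {h}; ~<>[]~p there: h:T. ✓
h: successors {h}; ~<>[]~p there: h:T. ✓
Satisfying worlds: {a, g, h}.
So <>~<>[]~p fails at the other 1 world.

1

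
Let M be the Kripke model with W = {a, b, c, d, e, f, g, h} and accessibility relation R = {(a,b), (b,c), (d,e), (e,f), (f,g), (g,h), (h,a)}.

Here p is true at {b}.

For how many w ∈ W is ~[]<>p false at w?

a: []<>p is F. ✓
b: []<>p is F. ✓
c: []<>p is T. ✗
d: []<>p is F. ✓
e: []<>p is F. ✓
f: []<>p is F. ✓
g: []<>p is F. ✓
h: []<>p is T. ✗
Satisfying worlds: {a, b, d, e, f, g}.
So ~[]<>p fails at the other 2 worlds.

2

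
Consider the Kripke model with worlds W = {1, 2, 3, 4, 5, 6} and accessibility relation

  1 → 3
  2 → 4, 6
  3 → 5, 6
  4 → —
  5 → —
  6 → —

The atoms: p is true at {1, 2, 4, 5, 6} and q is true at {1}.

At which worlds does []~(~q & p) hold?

{1, 4, 5, 6}

1: successors {3}; ~(~q & p) there: 3:T. ✓
2: successors {4, 6}; ~(~q & p) there: 4:F, 6:F. ✗
3: successors {5, 6}; ~(~q & p) there: 5:F, 6:F. ✗
4: no successors, so []~(~q & p) holds vacuously. ✓
5: no successors, so []~(~q & p) holds vacuously. ✓
6: no successors, so []~(~q & p) holds vacuously. ✓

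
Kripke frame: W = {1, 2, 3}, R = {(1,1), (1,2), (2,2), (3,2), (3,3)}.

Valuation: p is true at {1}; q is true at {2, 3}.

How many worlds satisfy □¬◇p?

1: successors {1, 2}; ¬◇p there: 1:F, 2:T. ✗
2: successors {2}; ¬◇p there: 2:T. ✓
3: successors {2, 3}; ¬◇p there: 2:T, 3:T. ✓
Satisfying worlds: {2, 3}.

2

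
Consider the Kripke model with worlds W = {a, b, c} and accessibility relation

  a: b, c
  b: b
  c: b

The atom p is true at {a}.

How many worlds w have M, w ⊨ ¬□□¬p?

0

a: □□¬p is T. ✗
b: □□¬p is T. ✗
c: □□¬p is T. ✗
Satisfying worlds: ∅.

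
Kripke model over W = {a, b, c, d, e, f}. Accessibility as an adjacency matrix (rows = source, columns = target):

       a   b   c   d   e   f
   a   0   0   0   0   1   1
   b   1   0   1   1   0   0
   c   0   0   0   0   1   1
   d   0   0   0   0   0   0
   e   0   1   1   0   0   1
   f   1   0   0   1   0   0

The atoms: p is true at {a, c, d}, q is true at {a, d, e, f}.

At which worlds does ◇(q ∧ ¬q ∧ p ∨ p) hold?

{b, e, f}

a: successors {e, f}; q ∧ ¬q ∧ p ∨ p there: e:F, f:F. ✗
b: successors {a, c, d}; q ∧ ¬q ∧ p ∨ p there: a:T, c:T, d:T. ✓
c: successors {e, f}; q ∧ ¬q ∧ p ∨ p there: e:F, f:F. ✗
d: no successors, so ◇(q ∧ ¬q ∧ p ∨ p) fails. ✗
e: successors {b, c, f}; q ∧ ¬q ∧ p ∨ p there: b:F, c:T, f:F. ✓
f: successors {a, d}; q ∧ ¬q ∧ p ∨ p there: a:T, d:T. ✓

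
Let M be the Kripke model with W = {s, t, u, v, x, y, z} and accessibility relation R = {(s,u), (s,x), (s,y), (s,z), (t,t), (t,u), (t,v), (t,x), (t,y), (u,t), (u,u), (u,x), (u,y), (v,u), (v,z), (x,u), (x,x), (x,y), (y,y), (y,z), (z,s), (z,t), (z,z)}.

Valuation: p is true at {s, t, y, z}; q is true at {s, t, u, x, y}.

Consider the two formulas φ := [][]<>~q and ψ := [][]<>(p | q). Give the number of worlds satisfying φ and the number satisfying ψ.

For [][]<>~q:
s: successors {u, x, y, z}; []<>~q there: u:F, x:F, y:T, z:T. ✗
t: successors {t, u, v, x, y}; []<>~q there: t:F, u:F, v:F, x:F, y:T. ✗
u: successors {t, u, x, y}; []<>~q there: t:F, u:F, x:F, y:T. ✗
v: successors {u, z}; []<>~q there: u:F, z:T. ✗
x: successors {u, x, y}; []<>~q there: u:F, x:F, y:T. ✗
y: successors {y, z}; []<>~q there: y:T, z:T. ✓
z: successors {s, t, z}; []<>~q there: s:F, t:F, z:T. ✗
— 1 world.
For [][]<>(p | q):
s: successors {u, x, y, z}; []<>(p | q) there: u:T, x:T, y:T, z:T. ✓
t: successors {t, u, v, x, y}; []<>(p | q) there: t:T, u:T, v:T, x:T, y:T. ✓
u: successors {t, u, x, y}; []<>(p | q) there: t:T, u:T, x:T, y:T. ✓
v: successors {u, z}; []<>(p | q) there: u:T, z:T. ✓
x: successors {u, x, y}; []<>(p | q) there: u:T, x:T, y:T. ✓
y: successors {y, z}; []<>(p | q) there: y:T, z:T. ✓
z: successors {s, t, z}; []<>(p | q) there: s:T, t:T, z:T. ✓
— 7 worlds.

1 and 7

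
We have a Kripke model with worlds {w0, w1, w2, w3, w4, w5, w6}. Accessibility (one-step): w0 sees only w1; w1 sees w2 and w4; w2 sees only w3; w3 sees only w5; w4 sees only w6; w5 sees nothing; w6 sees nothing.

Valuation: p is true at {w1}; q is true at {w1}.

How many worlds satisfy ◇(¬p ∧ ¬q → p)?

w0: successors {w1}; ¬p ∧ ¬q → p there: w1:T. ✓
w1: successors {w2, w4}; ¬p ∧ ¬q → p there: w2:F, w4:F. ✗
w2: successors {w3}; ¬p ∧ ¬q → p there: w3:F. ✗
w3: successors {w5}; ¬p ∧ ¬q → p there: w5:F. ✗
w4: successors {w6}; ¬p ∧ ¬q → p there: w6:F. ✗
w5: no successors, so ◇(¬p ∧ ¬q → p) fails. ✗
w6: no successors, so ◇(¬p ∧ ¬q → p) fails. ✗
Satisfying worlds: {w0}.

1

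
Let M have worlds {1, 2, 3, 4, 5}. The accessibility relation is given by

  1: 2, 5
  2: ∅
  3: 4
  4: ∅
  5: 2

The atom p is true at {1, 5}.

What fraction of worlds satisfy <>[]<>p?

1: successors {2, 5}; []<>p there: 2:T, 5:F. ✓
2: no successors, so <>[]<>p fails. ✗
3: successors {4}; []<>p there: 4:T. ✓
4: no successors, so <>[]<>p fails. ✗
5: successors {2}; []<>p there: 2:T. ✓
That's 3 of 5 worlds, so 3/5.

3/5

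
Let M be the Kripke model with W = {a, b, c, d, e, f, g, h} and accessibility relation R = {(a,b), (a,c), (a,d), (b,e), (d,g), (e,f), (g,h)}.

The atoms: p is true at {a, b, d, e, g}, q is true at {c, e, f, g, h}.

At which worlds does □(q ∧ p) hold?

a: successors {b, c, d}; q ∧ p there: b:F, c:F, d:F. ✗
b: successors {e}; q ∧ p there: e:T. ✓
c: no successors, so □(q ∧ p) holds vacuously. ✓
d: successors {g}; q ∧ p there: g:T. ✓
e: successors {f}; q ∧ p there: f:F. ✗
f: no successors, so □(q ∧ p) holds vacuously. ✓
g: successors {h}; q ∧ p there: h:F. ✗
h: no successors, so □(q ∧ p) holds vacuously. ✓

{b, c, d, f, h}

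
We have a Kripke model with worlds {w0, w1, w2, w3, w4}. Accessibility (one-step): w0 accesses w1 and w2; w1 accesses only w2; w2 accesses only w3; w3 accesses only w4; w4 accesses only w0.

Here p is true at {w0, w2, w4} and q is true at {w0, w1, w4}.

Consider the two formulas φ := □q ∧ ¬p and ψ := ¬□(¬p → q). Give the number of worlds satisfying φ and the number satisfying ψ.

1 and 1

For □q ∧ ¬p:
w0: □q is F, ¬p is F. ✗
w1: □q is F, ¬p is T. ✗
w2: □q is F, ¬p is F. ✗
w3: □q is T, ¬p is T. ✓
w4: □q is T, ¬p is F. ✗
— 1 world.
For ¬□(¬p → q):
w0: □(¬p → q) is T. ✗
w1: □(¬p → q) is T. ✗
w2: □(¬p → q) is F. ✓
w3: □(¬p → q) is T. ✗
w4: □(¬p → q) is T. ✗
— 1 world.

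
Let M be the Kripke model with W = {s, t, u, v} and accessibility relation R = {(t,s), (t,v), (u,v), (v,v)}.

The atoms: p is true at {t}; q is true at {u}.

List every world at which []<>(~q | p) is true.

s: no successors, so []<>(~q | p) holds vacuously. ✓
t: successors {s, v}; <>(~q | p) there: s:F, v:T. ✗
u: successors {v}; <>(~q | p) there: v:T. ✓
v: successors {v}; <>(~q | p) there: v:T. ✓

{s, u, v}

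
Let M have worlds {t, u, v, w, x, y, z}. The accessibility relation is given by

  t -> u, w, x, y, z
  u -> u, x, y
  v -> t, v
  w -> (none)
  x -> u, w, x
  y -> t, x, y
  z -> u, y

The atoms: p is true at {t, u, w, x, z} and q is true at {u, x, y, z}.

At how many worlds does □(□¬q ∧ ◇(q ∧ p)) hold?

t: successors {u, w, x, y, z}; □¬q ∧ ◇(q ∧ p) there: u:F, w:F, x:F, y:F, z:F. ✗
u: successors {u, x, y}; □¬q ∧ ◇(q ∧ p) there: u:F, x:F, y:F. ✗
v: successors {t, v}; □¬q ∧ ◇(q ∧ p) there: t:F, v:F. ✗
w: no successors, so □(□¬q ∧ ◇(q ∧ p)) holds vacuously. ✓
x: successors {u, w, x}; □¬q ∧ ◇(q ∧ p) there: u:F, w:F, x:F. ✗
y: successors {t, x, y}; □¬q ∧ ◇(q ∧ p) there: t:F, x:F, y:F. ✗
z: successors {u, y}; □¬q ∧ ◇(q ∧ p) there: u:F, y:F. ✗
Satisfying worlds: {w}.

1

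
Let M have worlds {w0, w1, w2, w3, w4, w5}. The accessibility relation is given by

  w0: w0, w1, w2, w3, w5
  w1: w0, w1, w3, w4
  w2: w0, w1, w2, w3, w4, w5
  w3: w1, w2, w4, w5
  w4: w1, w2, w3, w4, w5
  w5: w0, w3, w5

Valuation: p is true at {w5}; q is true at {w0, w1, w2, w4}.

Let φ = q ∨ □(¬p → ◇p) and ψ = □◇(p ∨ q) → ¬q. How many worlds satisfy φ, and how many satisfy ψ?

5 and 2

For q ∨ □(¬p → ◇p):
w0: q is T, □(¬p → ◇p) is F. ✓
w1: q is T, □(¬p → ◇p) is F. ✓
w2: q is T, □(¬p → ◇p) is F. ✓
w3: q is F, □(¬p → ◇p) is F. ✗
w4: q is T, □(¬p → ◇p) is F. ✓
w5: q is F, □(¬p → ◇p) is T. ✓
— 5 worlds.
For □◇(p ∨ q) → ¬q:
w0: □◇(p ∨ q) is T, ¬q is F. ✗
w1: □◇(p ∨ q) is T, ¬q is F. ✗
w2: □◇(p ∨ q) is T, ¬q is F. ✗
w3: □◇(p ∨ q) is T, ¬q is T. ✓
w4: □◇(p ∨ q) is T, ¬q is F. ✗
w5: □◇(p ∨ q) is T, ¬q is T. ✓
— 2 worlds.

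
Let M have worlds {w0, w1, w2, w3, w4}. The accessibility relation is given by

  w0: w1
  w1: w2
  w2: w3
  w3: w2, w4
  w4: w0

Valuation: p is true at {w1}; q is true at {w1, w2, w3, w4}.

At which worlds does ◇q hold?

w0: successors {w1}; q there: w1:T. ✓
w1: successors {w2}; q there: w2:T. ✓
w2: successors {w3}; q there: w3:T. ✓
w3: successors {w2, w4}; q there: w2:T, w4:T. ✓
w4: successors {w0}; q there: w0:F. ✗

{w0, w1, w2, w3}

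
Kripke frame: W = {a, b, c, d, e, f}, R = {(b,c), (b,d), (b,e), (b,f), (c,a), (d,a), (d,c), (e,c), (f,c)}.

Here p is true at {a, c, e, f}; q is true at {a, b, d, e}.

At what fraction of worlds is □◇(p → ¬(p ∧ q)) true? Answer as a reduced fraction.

a: no successors, so □◇(p → ¬(p ∧ q)) holds vacuously. ✓
b: successors {c, d, e, f}; ◇(p → ¬(p ∧ q)) there: c:F, d:T, e:T, f:T. ✗
c: successors {a}; ◇(p → ¬(p ∧ q)) there: a:F. ✗
d: successors {a, c}; ◇(p → ¬(p ∧ q)) there: a:F, c:F. ✗
e: successors {c}; ◇(p → ¬(p ∧ q)) there: c:F. ✗
f: successors {c}; ◇(p → ¬(p ∧ q)) there: c:F. ✗
That's 1 of 6 worlds, so 1/6.

1/6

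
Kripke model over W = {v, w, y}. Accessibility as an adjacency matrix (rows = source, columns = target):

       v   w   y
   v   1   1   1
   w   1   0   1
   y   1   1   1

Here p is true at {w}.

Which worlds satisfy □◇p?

v: successors {v, w, y}; ◇p there: v:T, w:F, y:T. ✗
w: successors {v, y}; ◇p there: v:T, y:T. ✓
y: successors {v, w, y}; ◇p there: v:T, w:F, y:T. ✗

{w}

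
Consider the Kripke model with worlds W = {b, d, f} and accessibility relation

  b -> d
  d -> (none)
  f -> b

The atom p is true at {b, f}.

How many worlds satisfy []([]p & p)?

1

b: successors {d}; []p & p there: d:F. ✗
d: no successors, so []([]p & p) holds vacuously. ✓
f: successors {b}; []p & p there: b:F. ✗
Satisfying worlds: {d}.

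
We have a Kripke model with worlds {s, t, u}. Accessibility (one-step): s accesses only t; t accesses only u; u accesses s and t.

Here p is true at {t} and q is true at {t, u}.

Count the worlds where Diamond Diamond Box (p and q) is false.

s: successors {t}; Diamond Box (p and q) there: t:F. ✗
t: successors {u}; Diamond Box (p and q) there: u:T. ✓
u: successors {s, t}; Diamond Box (p and q) there: s:F, t:F. ✗
Satisfying worlds: {t}.
So Diamond Diamond Box (p and q) fails at the other 2 worlds.

2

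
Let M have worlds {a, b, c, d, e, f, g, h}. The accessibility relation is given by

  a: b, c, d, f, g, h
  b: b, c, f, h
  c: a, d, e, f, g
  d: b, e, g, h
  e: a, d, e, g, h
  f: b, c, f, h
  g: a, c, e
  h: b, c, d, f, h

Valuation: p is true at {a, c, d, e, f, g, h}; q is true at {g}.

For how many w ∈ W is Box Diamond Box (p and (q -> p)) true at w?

a: successors {b, c, d, f, g, h}; Diamond Box (p and (q -> p)) there: b:T, c:T, d:T, f:T, g:T, h:T. ✓
b: successors {b, c, f, h}; Diamond Box (p and (q -> p)) there: b:T, c:T, f:T, h:T. ✓
c: successors {a, d, e, f, g}; Diamond Box (p and (q -> p)) there: a:T, d:T, e:T, f:T, g:T. ✓
d: successors {b, e, g, h}; Diamond Box (p and (q -> p)) there: b:T, e:T, g:T, h:T. ✓
e: successors {a, d, e, g, h}; Diamond Box (p and (q -> p)) there: a:T, d:T, e:T, g:T, h:T. ✓
f: successors {b, c, f, h}; Diamond Box (p and (q -> p)) there: b:T, c:T, f:T, h:T. ✓
g: successors {a, c, e}; Diamond Box (p and (q -> p)) there: a:T, c:T, e:T. ✓
h: successors {b, c, d, f, h}; Diamond Box (p and (q -> p)) there: b:T, c:T, d:T, f:T, h:T. ✓
Satisfying worlds: {a, b, c, d, e, f, g, h}.

8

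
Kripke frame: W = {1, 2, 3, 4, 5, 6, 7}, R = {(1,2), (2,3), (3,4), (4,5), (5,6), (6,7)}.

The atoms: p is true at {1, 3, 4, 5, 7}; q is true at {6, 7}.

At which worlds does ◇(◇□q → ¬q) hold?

{1, 2, 3, 4, 6}

1: successors {2}; ◇□q → ¬q there: 2:T. ✓
2: successors {3}; ◇□q → ¬q there: 3:T. ✓
3: successors {4}; ◇□q → ¬q there: 4:T. ✓
4: successors {5}; ◇□q → ¬q there: 5:T. ✓
5: successors {6}; ◇□q → ¬q there: 6:F. ✗
6: successors {7}; ◇□q → ¬q there: 7:T. ✓
7: no successors, so ◇(◇□q → ¬q) fails. ✗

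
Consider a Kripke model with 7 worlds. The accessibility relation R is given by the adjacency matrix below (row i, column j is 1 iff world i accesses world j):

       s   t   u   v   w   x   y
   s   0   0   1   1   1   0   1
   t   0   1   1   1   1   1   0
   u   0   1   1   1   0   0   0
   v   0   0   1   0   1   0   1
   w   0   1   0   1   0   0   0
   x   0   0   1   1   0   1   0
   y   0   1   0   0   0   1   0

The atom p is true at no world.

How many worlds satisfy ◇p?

s: successors {u, v, w, y}; p there: u:F, v:F, w:F, y:F. ✗
t: successors {t, u, v, w, x}; p there: t:F, u:F, v:F, w:F, x:F. ✗
u: successors {t, u, v}; p there: t:F, u:F, v:F. ✗
v: successors {u, w, y}; p there: u:F, w:F, y:F. ✗
w: successors {t, v}; p there: t:F, v:F. ✗
x: successors {u, v, x}; p there: u:F, v:F, x:F. ✗
y: successors {t, x}; p there: t:F, x:F. ✗
Satisfying worlds: ∅.

0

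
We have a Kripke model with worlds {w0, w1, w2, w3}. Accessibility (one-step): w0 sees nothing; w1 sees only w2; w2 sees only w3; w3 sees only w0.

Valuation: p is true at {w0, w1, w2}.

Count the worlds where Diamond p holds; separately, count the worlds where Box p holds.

2 and 3

For Diamond p:
w0: no successors, so Diamond p fails. ✗
w1: successors {w2}; p there: w2:T. ✓
w2: successors {w3}; p there: w3:F. ✗
w3: successors {w0}; p there: w0:T. ✓
— 2 worlds.
For Box p:
w0: no successors, so Box p holds vacuously. ✓
w1: successors {w2}; p there: w2:T. ✓
w2: successors {w3}; p there: w3:F. ✗
w3: successors {w0}; p there: w0:T. ✓
— 3 worlds.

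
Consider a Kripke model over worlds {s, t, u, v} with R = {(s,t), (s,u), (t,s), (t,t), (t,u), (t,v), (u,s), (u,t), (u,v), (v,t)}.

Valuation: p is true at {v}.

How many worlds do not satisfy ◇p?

2

s: successors {t, u}; p there: t:F, u:F. ✗
t: successors {s, t, u, v}; p there: s:F, t:F, u:F, v:T. ✓
u: successors {s, t, v}; p there: s:F, t:F, v:T. ✓
v: successors {t}; p there: t:F. ✗
Satisfying worlds: {t, u}.
So ◇p fails at the other 2 worlds.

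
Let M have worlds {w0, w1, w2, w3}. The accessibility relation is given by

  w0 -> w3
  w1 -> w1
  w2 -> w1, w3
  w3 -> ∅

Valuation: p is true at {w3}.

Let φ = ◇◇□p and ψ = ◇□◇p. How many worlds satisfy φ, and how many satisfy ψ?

For ◇◇□p:
w0: successors {w3}; ◇□p there: w3:F. ✗
w1: successors {w1}; ◇□p there: w1:F. ✗
w2: successors {w1, w3}; ◇□p there: w1:F, w3:F. ✗
w3: no successors, so ◇◇□p fails. ✗
— 0 worlds.
For ◇□◇p:
w0: successors {w3}; □◇p there: w3:T. ✓
w1: successors {w1}; □◇p there: w1:F. ✗
w2: successors {w1, w3}; □◇p there: w1:F, w3:T. ✓
w3: no successors, so ◇□◇p fails. ✗
— 2 worlds.

0 and 2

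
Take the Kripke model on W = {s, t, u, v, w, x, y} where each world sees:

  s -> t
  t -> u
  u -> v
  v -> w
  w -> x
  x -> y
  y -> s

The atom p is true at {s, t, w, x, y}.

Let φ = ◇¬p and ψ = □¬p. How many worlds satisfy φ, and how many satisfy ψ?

2 and 2

For ◇¬p:
s: successors {t}; ¬p there: t:F. ✗
t: successors {u}; ¬p there: u:T. ✓
u: successors {v}; ¬p there: v:T. ✓
v: successors {w}; ¬p there: w:F. ✗
w: successors {x}; ¬p there: x:F. ✗
x: successors {y}; ¬p there: y:F. ✗
y: successors {s}; ¬p there: s:F. ✗
— 2 worlds.
For □¬p:
s: successors {t}; ¬p there: t:F. ✗
t: successors {u}; ¬p there: u:T. ✓
u: successors {v}; ¬p there: v:T. ✓
v: successors {w}; ¬p there: w:F. ✗
w: successors {x}; ¬p there: x:F. ✗
x: successors {y}; ¬p there: y:F. ✗
y: successors {s}; ¬p there: s:F. ✗
— 2 worlds.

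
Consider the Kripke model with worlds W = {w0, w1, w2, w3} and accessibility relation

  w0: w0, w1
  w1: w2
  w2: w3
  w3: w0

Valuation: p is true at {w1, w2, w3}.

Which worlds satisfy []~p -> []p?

{w0, w1, w2}

w0: []~p is F, []p is F. ✓
w1: []~p is F, []p is T. ✓
w2: []~p is F, []p is T. ✓
w3: []~p is T, []p is F. ✗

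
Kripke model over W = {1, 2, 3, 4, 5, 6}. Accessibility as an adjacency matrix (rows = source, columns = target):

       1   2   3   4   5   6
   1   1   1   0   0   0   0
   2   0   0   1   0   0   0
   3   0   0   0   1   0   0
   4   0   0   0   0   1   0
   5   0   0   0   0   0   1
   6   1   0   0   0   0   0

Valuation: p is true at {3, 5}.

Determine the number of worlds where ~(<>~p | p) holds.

1: <>~p | p is T. ✗
2: <>~p | p is F. ✓
3: <>~p | p is T. ✗
4: <>~p | p is F. ✓
5: <>~p | p is T. ✗
6: <>~p | p is T. ✗
Satisfying worlds: {2, 4}.

2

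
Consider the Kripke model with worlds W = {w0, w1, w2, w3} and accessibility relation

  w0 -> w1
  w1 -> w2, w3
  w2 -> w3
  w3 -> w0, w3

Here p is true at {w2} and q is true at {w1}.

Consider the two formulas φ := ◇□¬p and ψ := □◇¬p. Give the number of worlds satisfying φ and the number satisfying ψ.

3 and 4

For ◇□¬p:
w0: successors {w1}; □¬p there: w1:F. ✗
w1: successors {w2, w3}; □¬p there: w2:T, w3:T. ✓
w2: successors {w3}; □¬p there: w3:T. ✓
w3: successors {w0, w3}; □¬p there: w0:T, w3:T. ✓
— 3 worlds.
For □◇¬p:
w0: successors {w1}; ◇¬p there: w1:T. ✓
w1: successors {w2, w3}; ◇¬p there: w2:T, w3:T. ✓
w2: successors {w3}; ◇¬p there: w3:T. ✓
w3: successors {w0, w3}; ◇¬p there: w0:T, w3:T. ✓
— 4 worlds.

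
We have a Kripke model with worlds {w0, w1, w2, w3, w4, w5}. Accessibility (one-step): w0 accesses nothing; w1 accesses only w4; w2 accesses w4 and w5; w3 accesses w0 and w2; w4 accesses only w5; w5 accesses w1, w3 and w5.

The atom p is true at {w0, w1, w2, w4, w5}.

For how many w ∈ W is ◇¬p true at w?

1

w0: no successors, so ◇¬p fails. ✗
w1: successors {w4}; ¬p there: w4:F. ✗
w2: successors {w4, w5}; ¬p there: w4:F, w5:F. ✗
w3: successors {w0, w2}; ¬p there: w0:F, w2:F. ✗
w4: successors {w5}; ¬p there: w5:F. ✗
w5: successors {w1, w3, w5}; ¬p there: w1:F, w3:T, w5:F. ✓
Satisfying worlds: {w5}.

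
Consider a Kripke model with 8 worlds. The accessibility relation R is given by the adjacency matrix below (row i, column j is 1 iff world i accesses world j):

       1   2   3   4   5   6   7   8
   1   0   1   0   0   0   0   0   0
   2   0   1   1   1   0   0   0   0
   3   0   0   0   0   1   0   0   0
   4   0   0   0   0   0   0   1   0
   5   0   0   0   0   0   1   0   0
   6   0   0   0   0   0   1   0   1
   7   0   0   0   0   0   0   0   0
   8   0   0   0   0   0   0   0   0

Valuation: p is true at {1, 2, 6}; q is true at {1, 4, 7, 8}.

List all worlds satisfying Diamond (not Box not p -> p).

1: successors {2}; not Box not p -> p there: 2:T. ✓
2: successors {2, 3, 4}; not Box not p -> p there: 2:T, 3:T, 4:T. ✓
3: successors {5}; not Box not p -> p there: 5:F. ✗
4: successors {7}; not Box not p -> p there: 7:T. ✓
5: successors {6}; not Box not p -> p there: 6:T. ✓
6: successors {6, 8}; not Box not p -> p there: 6:T, 8:T. ✓
7: no successors, so Diamond (not Box not p -> p) fails. ✗
8: no successors, so Diamond (not Box not p -> p) fails. ✗

{1, 2, 4, 5, 6}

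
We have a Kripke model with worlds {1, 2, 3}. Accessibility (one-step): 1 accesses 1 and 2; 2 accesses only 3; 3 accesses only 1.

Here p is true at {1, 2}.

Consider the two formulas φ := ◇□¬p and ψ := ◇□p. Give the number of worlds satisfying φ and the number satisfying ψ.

1 and 3

For ◇□¬p:
1: successors {1, 2}; □¬p there: 1:F, 2:T. ✓
2: successors {3}; □¬p there: 3:F. ✗
3: successors {1}; □¬p there: 1:F. ✗
— 1 world.
For ◇□p:
1: successors {1, 2}; □p there: 1:T, 2:F. ✓
2: successors {3}; □p there: 3:T. ✓
3: successors {1}; □p there: 1:T. ✓
— 3 worlds.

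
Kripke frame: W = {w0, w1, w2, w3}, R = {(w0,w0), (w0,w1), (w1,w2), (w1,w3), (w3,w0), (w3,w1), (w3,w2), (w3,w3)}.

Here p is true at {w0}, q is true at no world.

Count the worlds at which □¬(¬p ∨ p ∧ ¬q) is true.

1

w0: successors {w0, w1}; ¬(¬p ∨ p ∧ ¬q) there: w0:F, w1:F. ✗
w1: successors {w2, w3}; ¬(¬p ∨ p ∧ ¬q) there: w2:F, w3:F. ✗
w2: no successors, so □¬(¬p ∨ p ∧ ¬q) holds vacuously. ✓
w3: successors {w0, w1, w2, w3}; ¬(¬p ∨ p ∧ ¬q) there: w0:F, w1:F, w2:F, w3:F. ✗
Satisfying worlds: {w2}.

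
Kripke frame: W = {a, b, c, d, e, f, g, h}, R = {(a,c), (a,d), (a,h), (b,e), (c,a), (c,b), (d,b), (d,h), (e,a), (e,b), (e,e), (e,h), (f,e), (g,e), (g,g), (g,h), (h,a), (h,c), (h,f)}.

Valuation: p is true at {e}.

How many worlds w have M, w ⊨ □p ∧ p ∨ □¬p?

4

a: □p ∧ p is F, □¬p is T. ✓
b: □p ∧ p is F, □¬p is F. ✗
c: □p ∧ p is F, □¬p is T. ✓
d: □p ∧ p is F, □¬p is T. ✓
e: □p ∧ p is F, □¬p is F. ✗
f: □p ∧ p is F, □¬p is F. ✗
g: □p ∧ p is F, □¬p is F. ✗
h: □p ∧ p is F, □¬p is T. ✓
Satisfying worlds: {a, c, d, h}.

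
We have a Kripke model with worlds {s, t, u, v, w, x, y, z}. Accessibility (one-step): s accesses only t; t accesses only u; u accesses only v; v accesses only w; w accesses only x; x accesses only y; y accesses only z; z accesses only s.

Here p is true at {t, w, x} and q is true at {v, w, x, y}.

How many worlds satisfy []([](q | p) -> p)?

s: successors {t}; [](q | p) -> p there: t:T. ✓
t: successors {u}; [](q | p) -> p there: u:F. ✗
u: successors {v}; [](q | p) -> p there: v:F. ✗
v: successors {w}; [](q | p) -> p there: w:T. ✓
w: successors {x}; [](q | p) -> p there: x:T. ✓
x: successors {y}; [](q | p) -> p there: y:T. ✓
y: successors {z}; [](q | p) -> p there: z:T. ✓
z: successors {s}; [](q | p) -> p there: s:F. ✗
Satisfying worlds: {s, v, w, x, y}.

5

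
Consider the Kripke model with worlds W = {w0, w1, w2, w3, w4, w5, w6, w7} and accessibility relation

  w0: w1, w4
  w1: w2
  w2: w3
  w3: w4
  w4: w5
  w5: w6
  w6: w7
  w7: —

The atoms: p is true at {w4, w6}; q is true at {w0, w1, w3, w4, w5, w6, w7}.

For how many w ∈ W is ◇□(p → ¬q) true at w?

5

w0: successors {w1, w4}; □(p → ¬q) there: w1:T, w4:T. ✓
w1: successors {w2}; □(p → ¬q) there: w2:T. ✓
w2: successors {w3}; □(p → ¬q) there: w3:F. ✗
w3: successors {w4}; □(p → ¬q) there: w4:T. ✓
w4: successors {w5}; □(p → ¬q) there: w5:F. ✗
w5: successors {w6}; □(p → ¬q) there: w6:T. ✓
w6: successors {w7}; □(p → ¬q) there: w7:T. ✓
w7: no successors, so ◇□(p → ¬q) fails. ✗
Satisfying worlds: {w0, w1, w3, w5, w6}.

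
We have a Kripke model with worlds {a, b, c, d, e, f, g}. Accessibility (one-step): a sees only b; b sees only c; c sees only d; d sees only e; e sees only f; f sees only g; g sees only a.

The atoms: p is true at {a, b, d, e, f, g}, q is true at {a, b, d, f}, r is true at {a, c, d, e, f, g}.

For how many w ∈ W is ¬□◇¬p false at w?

a: □◇¬p is T. ✗
b: □◇¬p is F. ✓
c: □◇¬p is F. ✓
d: □◇¬p is F. ✓
e: □◇¬p is F. ✓
f: □◇¬p is F. ✓
g: □◇¬p is F. ✓
Satisfying worlds: {b, c, d, e, f, g}.
So ¬□◇¬p fails at the other 1 world.

1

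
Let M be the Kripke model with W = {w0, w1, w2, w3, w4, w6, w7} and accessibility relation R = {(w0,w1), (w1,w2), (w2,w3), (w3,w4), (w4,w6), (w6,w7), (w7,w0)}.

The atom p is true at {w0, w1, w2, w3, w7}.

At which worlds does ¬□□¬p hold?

{w0, w1, w4, w6, w7}

w0: □□¬p is F. ✓
w1: □□¬p is F. ✓
w2: □□¬p is T. ✗
w3: □□¬p is T. ✗
w4: □□¬p is F. ✓
w6: □□¬p is F. ✓
w7: □□¬p is F. ✓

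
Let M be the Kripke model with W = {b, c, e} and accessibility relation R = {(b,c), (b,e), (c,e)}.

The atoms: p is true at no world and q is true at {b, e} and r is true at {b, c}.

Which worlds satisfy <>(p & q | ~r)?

b: successors {c, e}; p & q | ~r there: c:F, e:T. ✓
c: successors {e}; p & q | ~r there: e:T. ✓
e: no successors, so <>(p & q | ~r) fails. ✗

{b, c}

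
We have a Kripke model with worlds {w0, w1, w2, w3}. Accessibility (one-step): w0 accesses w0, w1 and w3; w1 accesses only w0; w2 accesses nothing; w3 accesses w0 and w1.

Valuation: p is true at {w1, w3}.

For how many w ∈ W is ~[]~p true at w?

w0: []~p is F. ✓
w1: []~p is T. ✗
w2: []~p is T. ✗
w3: []~p is F. ✓
Satisfying worlds: {w0, w3}.

2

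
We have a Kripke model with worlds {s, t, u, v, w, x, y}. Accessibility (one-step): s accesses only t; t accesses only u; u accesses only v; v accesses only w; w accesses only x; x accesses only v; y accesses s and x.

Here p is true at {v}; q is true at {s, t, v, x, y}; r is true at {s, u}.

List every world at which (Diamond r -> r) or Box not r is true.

{s, u, v, w, x}

s: Diamond r -> r is T, Box not r is T. ✓
t: Diamond r -> r is F, Box not r is F. ✗
u: Diamond r -> r is T, Box not r is T. ✓
v: Diamond r -> r is T, Box not r is T. ✓
w: Diamond r -> r is T, Box not r is T. ✓
x: Diamond r -> r is T, Box not r is T. ✓
y: Diamond r -> r is F, Box not r is F. ✗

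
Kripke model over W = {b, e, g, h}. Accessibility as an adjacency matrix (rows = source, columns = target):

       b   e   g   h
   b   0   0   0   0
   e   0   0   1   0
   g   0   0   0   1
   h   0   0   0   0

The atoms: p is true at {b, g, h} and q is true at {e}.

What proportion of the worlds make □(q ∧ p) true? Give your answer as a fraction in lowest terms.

b: no successors, so □(q ∧ p) holds vacuously. ✓
e: successors {g}; q ∧ p there: g:F. ✗
g: successors {h}; q ∧ p there: h:F. ✗
h: no successors, so □(q ∧ p) holds vacuously. ✓
That's 2 of 4 worlds, so 2/4 = 1/2.

1/2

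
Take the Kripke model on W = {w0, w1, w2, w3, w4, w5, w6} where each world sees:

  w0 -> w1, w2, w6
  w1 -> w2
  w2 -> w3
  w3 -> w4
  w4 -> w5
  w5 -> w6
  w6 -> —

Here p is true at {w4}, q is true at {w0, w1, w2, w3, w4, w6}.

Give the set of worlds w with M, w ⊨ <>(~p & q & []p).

w0: successors {w1, w2, w6}; ~p & q & []p there: w1:F, w2:F, w6:T. ✓
w1: successors {w2}; ~p & q & []p there: w2:F. ✗
w2: successors {w3}; ~p & q & []p there: w3:T. ✓
w3: successors {w4}; ~p & q & []p there: w4:F. ✗
w4: successors {w5}; ~p & q & []p there: w5:F. ✗
w5: successors {w6}; ~p & q & []p there: w6:T. ✓
w6: no successors, so <>(~p & q & []p) fails. ✗

{w0, w2, w5}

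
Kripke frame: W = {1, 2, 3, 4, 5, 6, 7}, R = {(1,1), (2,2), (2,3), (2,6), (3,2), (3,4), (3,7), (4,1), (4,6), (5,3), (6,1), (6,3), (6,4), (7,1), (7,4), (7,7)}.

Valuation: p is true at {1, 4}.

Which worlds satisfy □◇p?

1: successors {1}; ◇p there: 1:T. ✓
2: successors {2, 3, 6}; ◇p there: 2:F, 3:T, 6:T. ✗
3: successors {2, 4, 7}; ◇p there: 2:F, 4:T, 7:T. ✗
4: successors {1, 6}; ◇p there: 1:T, 6:T. ✓
5: successors {3}; ◇p there: 3:T. ✓
6: successors {1, 3, 4}; ◇p there: 1:T, 3:T, 4:T. ✓
7: successors {1, 4, 7}; ◇p there: 1:T, 4:T, 7:T. ✓

{1, 4, 5, 6, 7}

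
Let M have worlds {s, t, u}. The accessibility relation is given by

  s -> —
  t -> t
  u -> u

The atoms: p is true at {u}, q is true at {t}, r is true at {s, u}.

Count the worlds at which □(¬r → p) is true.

s: no successors, so □(¬r → p) holds vacuously. ✓
t: successors {t}; ¬r → p there: t:F. ✗
u: successors {u}; ¬r → p there: u:T. ✓
Satisfying worlds: {s, u}.

2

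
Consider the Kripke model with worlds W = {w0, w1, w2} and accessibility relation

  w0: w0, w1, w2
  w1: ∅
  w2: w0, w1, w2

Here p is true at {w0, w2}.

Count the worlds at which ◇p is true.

w0: successors {w0, w1, w2}; p there: w0:T, w1:F, w2:T. ✓
w1: no successors, so ◇p fails. ✗
w2: successors {w0, w1, w2}; p there: w0:T, w1:F, w2:T. ✓
Satisfying worlds: {w0, w2}.

2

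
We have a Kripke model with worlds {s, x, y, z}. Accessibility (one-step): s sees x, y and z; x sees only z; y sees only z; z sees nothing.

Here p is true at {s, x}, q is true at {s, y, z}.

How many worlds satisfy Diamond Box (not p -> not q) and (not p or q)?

2

s: Diamond Box (not p -> not q) is T, not p or q is T. ✓
x: Diamond Box (not p -> not q) is T, not p or q is F. ✗
y: Diamond Box (not p -> not q) is T, not p or q is T. ✓
z: Diamond Box (not p -> not q) is F, not p or q is T. ✗
Satisfying worlds: {s, y}.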